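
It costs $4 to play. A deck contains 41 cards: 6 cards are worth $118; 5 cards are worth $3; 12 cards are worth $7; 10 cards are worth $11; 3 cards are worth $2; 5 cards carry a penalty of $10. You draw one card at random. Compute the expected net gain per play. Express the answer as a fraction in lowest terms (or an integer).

709/41 dollars

E[payout] = (6/41)·118 + (5/41)·3 + (12/41)·7 + (10/41)·11 + (3/41)·2 + (5/41)·(-10) = 873/41
Expected profit = 873/41 − 4 = 709/41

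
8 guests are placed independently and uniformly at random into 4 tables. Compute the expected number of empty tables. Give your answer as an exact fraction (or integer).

6561/16384

Let Xⱼ=1 if table j is empty. P(Xⱼ=1) = ((4-1)/4)^8 = 6561/65536.
By linearity, E[#empty] = 4·6561/65536 = 6561/16384.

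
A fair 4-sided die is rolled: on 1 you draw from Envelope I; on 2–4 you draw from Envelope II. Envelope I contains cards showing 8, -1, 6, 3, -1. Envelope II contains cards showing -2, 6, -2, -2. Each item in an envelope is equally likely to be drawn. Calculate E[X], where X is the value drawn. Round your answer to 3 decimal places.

E[X | Envelope I] = (8 − 1 + 6 + 3 − 1)/5 = 3
E[X | Envelope II] = (-2 + 6 − 2 − 2)/4 = 0
E[X] = (1/4)·3 + (3/4)·0 = 3/4 ≈ 0.750

0.750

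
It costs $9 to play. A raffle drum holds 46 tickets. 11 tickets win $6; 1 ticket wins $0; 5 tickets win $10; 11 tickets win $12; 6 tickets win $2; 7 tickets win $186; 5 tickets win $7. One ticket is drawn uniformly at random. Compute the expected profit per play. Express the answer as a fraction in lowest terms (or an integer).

1183/46 dollars

E[payout] = (11/46)·6 + (1/46)·0 + (5/46)·10 + (11/46)·12 + (6/46)·2 + (7/46)·186 + (5/46)·7 = 1597/46
Expected profit = 1597/46 − 9 = 1183/46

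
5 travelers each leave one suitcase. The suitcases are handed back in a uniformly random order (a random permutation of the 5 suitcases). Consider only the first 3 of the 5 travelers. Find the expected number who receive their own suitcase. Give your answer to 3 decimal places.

0.600

Let Xᵢ = 1 if person i gets their own suitcase. For each i, P(Xᵢ=1) = 1/5.
By linearity of expectation, E[X₁+…+X_3] = 3·(1/5) = 3/5.
≈ 0.600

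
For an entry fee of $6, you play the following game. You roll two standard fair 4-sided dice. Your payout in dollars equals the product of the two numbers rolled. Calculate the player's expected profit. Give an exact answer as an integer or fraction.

1/4 dollars

Distribution of the product of the two numbers rolled: 1 w.p. 1/16, 2 w.p. 1/8, 3 w.p. 1/8, 4 w.p. 3/16, 6 w.p. 1/8, 8 w.p. 1/8, …
E[payout] = (1/16)·1 + (1/8)·2 + (1/8)·3 + (3/16)·4 + (1/8)·6 + (1/8)·8 + (1/16)·9 + (1/8)·12 + (1/16)·16 = 25/4
Expected profit = 25/4 − 6 = 1/4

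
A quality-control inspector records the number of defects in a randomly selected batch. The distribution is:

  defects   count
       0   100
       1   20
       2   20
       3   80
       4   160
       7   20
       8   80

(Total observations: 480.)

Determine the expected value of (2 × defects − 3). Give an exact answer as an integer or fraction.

Total = 480, so P(defects=0) = 100/480, etc.
E[2x-3] = (5/24)·(-3) + (1/24)·(-1) + (1/24)·1 + (1/6)·3 + (1/3)·5 + (1/24)·11 + (1/6)·13
     = 25/6

25/6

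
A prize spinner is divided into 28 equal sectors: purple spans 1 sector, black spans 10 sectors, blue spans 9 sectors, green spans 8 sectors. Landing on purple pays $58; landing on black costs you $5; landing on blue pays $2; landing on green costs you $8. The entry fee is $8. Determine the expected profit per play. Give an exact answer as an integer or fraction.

E[payout] = (1/28)·58 + (10/28)·(-5) + (9/28)·2 + (8/28)·(-8) = -19/14
Expected profit = -19/14 − 8 = -131/14

-131/14 dollars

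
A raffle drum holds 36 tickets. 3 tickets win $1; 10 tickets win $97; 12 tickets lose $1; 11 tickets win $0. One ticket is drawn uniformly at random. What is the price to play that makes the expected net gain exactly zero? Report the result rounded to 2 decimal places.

E[payout] = (3/36)·1 + (10/36)·97 + (12/36)·(-1) + (11/36)·0 = 961/36
Fair fee = E[payout] = 961/36 ≈ $26.69

$26.69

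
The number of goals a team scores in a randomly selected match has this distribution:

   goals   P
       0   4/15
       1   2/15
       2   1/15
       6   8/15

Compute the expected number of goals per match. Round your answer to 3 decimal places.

3.467

E[X] = (4/15)·0 + (2/15)·1 + (1/15)·2 + (8/15)·6
     = 52/15 ≈ 3.467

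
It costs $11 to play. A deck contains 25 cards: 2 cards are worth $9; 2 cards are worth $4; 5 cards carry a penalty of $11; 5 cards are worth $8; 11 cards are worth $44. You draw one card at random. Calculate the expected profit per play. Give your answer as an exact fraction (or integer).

44/5 dollars

E[payout] = (2/25)·9 + (2/25)·4 + (5/25)·(-11) + (5/25)·8 + (11/25)·44 = 99/5
Expected profit = 99/5 − 11 = 44/5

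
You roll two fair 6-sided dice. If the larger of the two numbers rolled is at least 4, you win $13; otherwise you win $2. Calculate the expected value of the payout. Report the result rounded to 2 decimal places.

E[payout] = (1/4)·2 + (3/4)·13 = 41/4
≈ $10.25

$10.25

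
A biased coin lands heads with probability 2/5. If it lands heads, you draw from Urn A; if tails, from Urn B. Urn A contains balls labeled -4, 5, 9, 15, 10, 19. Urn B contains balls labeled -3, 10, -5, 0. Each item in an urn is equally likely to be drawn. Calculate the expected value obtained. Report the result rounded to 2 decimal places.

3.90

E[X | Urn A] = (-4 + 5 + 9 + 15 + 10 + 19)/6 = 9
E[X | Urn B] = (-3 + 10 − 5 + 0)/4 = 1/2
E[X] = (2/5)·9 + (3/5)·1/2 = 39/10 ≈ 3.90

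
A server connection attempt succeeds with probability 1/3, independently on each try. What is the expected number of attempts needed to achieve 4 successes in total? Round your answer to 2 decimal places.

12.00

By linearity (sum of 4 independent geometric waits), E[trials] = 4/p = 4/(1/3) = 12.
≈ 12.00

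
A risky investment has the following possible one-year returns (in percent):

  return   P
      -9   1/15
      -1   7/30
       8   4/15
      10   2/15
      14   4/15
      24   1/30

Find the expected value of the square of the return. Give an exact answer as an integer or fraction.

215/2

E[X²] = (1/15)·81 + (7/30)·1 + (4/15)·64 + (2/15)·100 + (4/15)·196 + (1/30)·576
     = 215/2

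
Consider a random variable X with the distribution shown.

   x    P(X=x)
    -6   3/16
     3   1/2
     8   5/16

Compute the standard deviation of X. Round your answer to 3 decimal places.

E[X] = 23/8, E[X²] = 125/4
Var(X) = E[X²] − (E[X])² = 125/4 − 529/64 = 1471/64
SD(X) = √(1471/64) ≈ 4.794

4.794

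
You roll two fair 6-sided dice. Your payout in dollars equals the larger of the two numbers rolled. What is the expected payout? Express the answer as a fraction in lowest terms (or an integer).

161/36 dollars

Distribution of the larger of the two numbers rolled: 1 w.p. 1/36, 2 w.p. 1/12, 3 w.p. 5/36, 4 w.p. 7/36, 5 w.p. 1/4, 6 w.p. 11/36
E[payout] = (1/36)·1 + (1/12)·2 + (5/36)·3 + (7/36)·4 + (1/4)·5 + (11/36)·6 = 161/36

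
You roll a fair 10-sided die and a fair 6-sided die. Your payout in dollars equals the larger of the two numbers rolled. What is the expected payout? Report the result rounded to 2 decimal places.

$6.08

Distribution of the larger of the two numbers rolled: 1 w.p. 1/60, 2 w.p. 1/20, 3 w.p. 1/12, 4 w.p. 7/60, 5 w.p. 3/20, 6 w.p. 11/60, …
E[payout] = (1/60)·1 + (1/20)·2 + (1/12)·3 + (7/60)·4 + (3/20)·5 + (11/60)·6 + (1/10)·7 + (1/10)·8 + (1/10)·9 + (1/10)·10 = 73/12
≈ $6.08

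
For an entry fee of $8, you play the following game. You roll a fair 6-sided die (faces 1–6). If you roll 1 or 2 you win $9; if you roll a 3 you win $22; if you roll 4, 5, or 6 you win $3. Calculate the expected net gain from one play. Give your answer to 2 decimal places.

E[payout] = (1/2)·3 + (1/3)·9 + (1/6)·22 = 49/6
Expected profit = 49/6 − 8 = 1/6 ≈ $0.17

$0.17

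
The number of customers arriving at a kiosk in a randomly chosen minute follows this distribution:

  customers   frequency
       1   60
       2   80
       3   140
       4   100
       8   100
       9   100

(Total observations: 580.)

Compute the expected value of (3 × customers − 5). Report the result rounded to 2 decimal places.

9.17

Total = 580, so P(customers=1) = 60/580, etc.
E[3x-5] = (3/29)·(-2) + (4/29)·1 + (7/29)·4 + (5/29)·7 + (5/29)·19 + (5/29)·22
     = 266/29 ≈ 9.17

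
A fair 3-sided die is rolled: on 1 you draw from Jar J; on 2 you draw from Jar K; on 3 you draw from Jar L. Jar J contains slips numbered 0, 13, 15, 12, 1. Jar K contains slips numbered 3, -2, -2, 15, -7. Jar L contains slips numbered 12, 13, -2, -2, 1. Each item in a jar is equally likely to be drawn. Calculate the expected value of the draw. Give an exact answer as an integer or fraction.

E[X | Jar J] = (0 + 13 + 15 + 12 + 1)/5 = 41/5
E[X | Jar K] = (3 − 2 − 2 + 15 − 7)/5 = 7/5
E[X | Jar L] = (12 + 13 − 2 − 2 + 1)/5 = 22/5
E[X] = (1/3)·41/5 + (1/3)·7/5 + (1/3)·22/5 = 14/3

14/3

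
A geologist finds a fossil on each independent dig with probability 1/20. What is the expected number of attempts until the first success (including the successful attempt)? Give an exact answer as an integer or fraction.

For a geometric distribution, E[trials] = 1/p = 1/(1/20) = 20.

20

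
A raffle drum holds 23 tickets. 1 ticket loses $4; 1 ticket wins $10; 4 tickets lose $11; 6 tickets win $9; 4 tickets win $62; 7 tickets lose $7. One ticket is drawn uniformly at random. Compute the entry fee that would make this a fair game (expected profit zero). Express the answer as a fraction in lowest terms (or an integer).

215/23 dollars

E[payout] = (1/23)·(-4) + (1/23)·10 + (4/23)·(-11) + (6/23)·9 + (4/23)·62 + (7/23)·(-7) = 215/23
Fair fee = E[payout] = 215/23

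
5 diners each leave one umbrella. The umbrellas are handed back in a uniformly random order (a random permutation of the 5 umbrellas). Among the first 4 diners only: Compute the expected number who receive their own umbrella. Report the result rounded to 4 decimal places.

Let Xᵢ = 1 if person i gets their own umbrella. For each i, P(Xᵢ=1) = 1/5.
By linearity of expectation, E[X₁+…+X_4] = 4·(1/5) = 4/5.
≈ 0.8000

0.8000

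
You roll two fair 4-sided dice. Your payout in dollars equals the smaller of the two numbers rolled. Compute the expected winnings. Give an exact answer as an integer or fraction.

15/8 dollars

Distribution of the smaller of the two numbers rolled: 1 w.p. 7/16, 2 w.p. 5/16, 3 w.p. 3/16, 4 w.p. 1/16
E[payout] = (7/16)·1 + (5/16)·2 + (3/16)·3 + (1/16)·4 = 15/8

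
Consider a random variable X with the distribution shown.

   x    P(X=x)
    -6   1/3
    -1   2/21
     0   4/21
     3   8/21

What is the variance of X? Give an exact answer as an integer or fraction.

6446/441

E[X] = (1/3)·(-6) + (2/21)·(-1) + (4/21)·0 + (8/21)·3 = -20/21
E[X²] = (1/3)·36 + (2/21)·1 + (4/21)·0 + (8/21)·9 = 326/21
Var(X) = 326/21 − (-20/21)² = 6446/441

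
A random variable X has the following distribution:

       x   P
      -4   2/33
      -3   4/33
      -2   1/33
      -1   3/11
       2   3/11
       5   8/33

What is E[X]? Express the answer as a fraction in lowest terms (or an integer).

9/11

E[X] = (2/33)·(-4) + (4/33)·(-3) + (1/33)·(-2) + (3/11)·(-1) + (3/11)·2 + (8/33)·5
     = 9/11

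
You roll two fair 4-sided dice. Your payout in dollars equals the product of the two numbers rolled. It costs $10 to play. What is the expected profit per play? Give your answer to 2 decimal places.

Distribution of the product of the two numbers rolled: 1 w.p. 1/16, 2 w.p. 1/8, 3 w.p. 1/8, 4 w.p. 3/16, 6 w.p. 1/8, 8 w.p. 1/8, …
E[payout] = (1/16)·1 + (1/8)·2 + (1/8)·3 + (3/16)·4 + (1/8)·6 + (1/8)·8 + (1/16)·9 + (1/8)·12 + (1/16)·16 = 25/4
Expected profit = 25/4 − 10 = -15/4 ≈ -$3.75

-$3.75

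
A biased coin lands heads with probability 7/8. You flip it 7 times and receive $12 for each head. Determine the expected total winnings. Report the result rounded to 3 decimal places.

$73.500

E[#heads] = 7·7/8 = 49/8 (linearity over flips).
E[winnings] = 12·49/8 = 147/2.
≈ 73.500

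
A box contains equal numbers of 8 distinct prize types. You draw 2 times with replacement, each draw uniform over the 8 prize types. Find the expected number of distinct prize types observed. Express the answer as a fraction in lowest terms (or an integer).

15/8

Let Xⱼ=1 if type j appears at least once. P(Xⱼ=1) = 1 − ((8−1)/8)^2 = 15/64.
E[#distinct] = 8·15/64 = 15/8.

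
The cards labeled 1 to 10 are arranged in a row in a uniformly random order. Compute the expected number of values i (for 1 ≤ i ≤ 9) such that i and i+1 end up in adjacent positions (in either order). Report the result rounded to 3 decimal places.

1.800

For each i ∈ {1,…,9}, let Xᵢ = 1 if i and i+1 are adjacent. P(Xᵢ=1) = 2·(10−1)!/10! = 2/10.
By linearity, E[ΣXᵢ] = (9)·(2/10) = 9/5.
≈ 1.800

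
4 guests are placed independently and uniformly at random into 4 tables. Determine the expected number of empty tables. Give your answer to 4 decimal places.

1.2656

Let Xⱼ=1 if table j is empty. P(Xⱼ=1) = ((4-1)/4)^4 = 81/256.
By linearity, E[#empty] = 4·81/256 = 81/64.
≈ 1.2656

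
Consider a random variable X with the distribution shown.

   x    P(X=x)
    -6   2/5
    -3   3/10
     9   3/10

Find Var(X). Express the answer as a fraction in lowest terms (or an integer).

1026/25

E[X] = (2/5)·(-6) + (3/10)·(-3) + (3/10)·9 = -3/5
E[X²] = (2/5)·36 + (3/10)·9 + (3/10)·81 = 207/5
Var(X) = 207/5 − (-3/5)² = 1026/25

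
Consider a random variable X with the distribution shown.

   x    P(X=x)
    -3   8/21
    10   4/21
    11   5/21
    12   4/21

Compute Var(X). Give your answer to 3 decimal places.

E[X] = (8/21)·(-3) + (4/21)·10 + (5/21)·11 + (4/21)·12 = 17/3
E[X²] = (8/21)·9 + (4/21)·100 + (5/21)·121 + (4/21)·144 = 551/7
Var(X) = 551/7 − (17/3)² = 2936/63 ≈ 46.603

46.603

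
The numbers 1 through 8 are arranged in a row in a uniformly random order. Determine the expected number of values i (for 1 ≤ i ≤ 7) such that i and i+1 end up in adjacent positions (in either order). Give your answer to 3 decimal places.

1.750

For each i ∈ {1,…,7}, let Xᵢ = 1 if i and i+1 are adjacent. P(Xᵢ=1) = 2·(8−1)!/8! = 2/8.
By linearity, E[ΣXᵢ] = (7)·(2/8) = 7/4.
≈ 1.750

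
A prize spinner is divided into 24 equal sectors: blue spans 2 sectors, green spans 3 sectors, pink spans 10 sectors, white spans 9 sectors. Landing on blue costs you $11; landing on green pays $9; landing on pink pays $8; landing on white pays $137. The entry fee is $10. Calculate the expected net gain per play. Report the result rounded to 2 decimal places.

E[payout] = (2/24)·(-11) + (3/24)·9 + (10/24)·8 + (9/24)·137 = 659/12
Expected profit = 659/12 − 10 = 539/12 ≈ $44.92

$44.92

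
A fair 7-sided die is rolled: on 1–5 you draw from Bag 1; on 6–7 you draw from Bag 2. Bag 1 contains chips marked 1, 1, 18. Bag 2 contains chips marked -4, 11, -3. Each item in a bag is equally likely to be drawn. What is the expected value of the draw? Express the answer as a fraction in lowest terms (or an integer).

E[X | Bag 1] = (1 + 1 + 18)/3 = 20/3
E[X | Bag 2] = (-4 + 11 − 3)/3 = 4/3
E[X] = (5/7)·20/3 + (2/7)·4/3 = 36/7

36/7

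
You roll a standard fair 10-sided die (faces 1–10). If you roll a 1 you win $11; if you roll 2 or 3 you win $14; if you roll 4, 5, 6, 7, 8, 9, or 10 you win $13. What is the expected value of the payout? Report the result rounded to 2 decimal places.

$13.00

E[payout] = (1/10)·11 + (7/10)·13 + (1/5)·14 = 13
≈ $13.00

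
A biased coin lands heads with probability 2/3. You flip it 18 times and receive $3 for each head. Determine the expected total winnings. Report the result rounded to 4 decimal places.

$36.0000

E[#heads] = 18·2/3 = 12 (linearity over flips).
E[winnings] = 3·12 = 36.
≈ 36.0000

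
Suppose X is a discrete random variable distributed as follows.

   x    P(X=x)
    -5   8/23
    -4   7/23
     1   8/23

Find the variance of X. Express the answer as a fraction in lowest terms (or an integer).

E[X] = (8/23)·(-5) + (7/23)·(-4) + (8/23)·1 = -60/23
E[X²] = (8/23)·25 + (7/23)·16 + (8/23)·1 = 320/23
Var(X) = 320/23 − (-60/23)² = 3760/529

3760/529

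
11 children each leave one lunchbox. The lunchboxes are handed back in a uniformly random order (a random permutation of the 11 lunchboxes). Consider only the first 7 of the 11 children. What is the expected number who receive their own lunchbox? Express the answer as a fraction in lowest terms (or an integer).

7/11

Let Xᵢ = 1 if person i gets their own lunchbox. For each i, P(Xᵢ=1) = 1/11.
By linearity of expectation, E[X₁+…+X_7] = 7·(1/11) = 7/11.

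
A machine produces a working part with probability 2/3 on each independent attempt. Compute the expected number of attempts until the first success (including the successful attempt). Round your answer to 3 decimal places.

For a geometric distribution, E[trials] = 1/p = 1/(2/3) = 3/2.
≈ 1.500

1.500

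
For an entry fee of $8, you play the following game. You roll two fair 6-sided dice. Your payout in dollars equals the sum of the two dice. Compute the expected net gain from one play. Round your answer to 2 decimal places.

Distribution of the sum of the two dice: 2 w.p. 1/36, 3 w.p. 1/18, 4 w.p. 1/12, 5 w.p. 1/9, 6 w.p. 5/36, 7 w.p. 1/6, …
E[payout] = (1/36)·2 + (1/18)·3 + (1/12)·4 + (1/9)·5 + (5/36)·6 + (1/6)·7 + (5/36)·8 + (1/9)·9 + (1/12)·10 + (1/18)·11 + (1/36)·12 = 7
Expected profit = 7 − 8 = -1 ≈ -$1.00

-$1.00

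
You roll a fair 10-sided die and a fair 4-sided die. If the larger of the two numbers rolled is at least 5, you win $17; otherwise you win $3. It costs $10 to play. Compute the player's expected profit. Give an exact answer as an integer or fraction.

E[payout] = (2/5)·3 + (3/5)·17 = 57/5
Expected profit = 57/5 − 10 = 7/5

7/5 dollars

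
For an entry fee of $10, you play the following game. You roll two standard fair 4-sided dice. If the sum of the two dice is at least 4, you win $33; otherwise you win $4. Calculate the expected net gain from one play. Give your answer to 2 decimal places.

E[payout] = (3/16)·4 + (13/16)·33 = 441/16
Expected profit = 441/16 − 10 = 281/16 ≈ $17.56

$17.56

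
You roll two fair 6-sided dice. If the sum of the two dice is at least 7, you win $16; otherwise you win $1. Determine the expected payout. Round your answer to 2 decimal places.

E[payout] = (5/12)·1 + (7/12)·16 = 39/4
≈ $9.75

$9.75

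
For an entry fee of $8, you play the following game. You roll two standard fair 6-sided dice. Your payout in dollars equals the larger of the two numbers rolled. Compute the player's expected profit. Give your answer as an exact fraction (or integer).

Distribution of the larger of the two numbers rolled: 1 w.p. 1/36, 2 w.p. 1/12, 3 w.p. 5/36, 4 w.p. 7/36, 5 w.p. 1/4, 6 w.p. 11/36
E[payout] = (1/36)·1 + (1/12)·2 + (5/36)·3 + (7/36)·4 + (1/4)·5 + (11/36)·6 = 161/36
Expected profit = 161/36 − 8 = -127/36

-127/36 dollars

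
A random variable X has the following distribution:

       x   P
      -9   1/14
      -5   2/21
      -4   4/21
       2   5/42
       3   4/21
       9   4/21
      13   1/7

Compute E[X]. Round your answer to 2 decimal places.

E[X] = (1/14)·(-9) + (2/21)·(-5) + (4/21)·(-4) + (5/42)·2 + (4/21)·3 + (4/21)·9 + (1/7)·13
     = 5/2 ≈ 2.50

2.50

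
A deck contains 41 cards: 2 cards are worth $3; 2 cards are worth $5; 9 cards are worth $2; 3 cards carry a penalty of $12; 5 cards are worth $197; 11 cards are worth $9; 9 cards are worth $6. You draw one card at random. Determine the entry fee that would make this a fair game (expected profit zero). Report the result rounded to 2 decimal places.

$27.71

E[payout] = (2/41)·3 + (2/41)·5 + (9/41)·2 + (3/41)·(-12) + (5/41)·197 + (11/41)·9 + (9/41)·6 = 1136/41
Fair fee = E[payout] = 1136/41 ≈ $27.71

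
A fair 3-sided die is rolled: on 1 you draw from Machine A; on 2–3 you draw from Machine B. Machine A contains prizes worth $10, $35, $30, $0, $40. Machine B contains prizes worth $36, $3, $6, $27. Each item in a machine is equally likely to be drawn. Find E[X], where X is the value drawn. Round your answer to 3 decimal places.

$19.667

E[X | Machine A] = (10 + 35 + 30 + 0 + 40)/5 = 23
E[X | Machine B] = (36 + 3 + 6 + 27)/4 = 18
E[X] = (1/3)·23 + (2/3)·18 = 59/3 ≈ 19.667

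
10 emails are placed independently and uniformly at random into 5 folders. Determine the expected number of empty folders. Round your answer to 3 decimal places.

0.537

Let Xⱼ=1 if folder j is empty. P(Xⱼ=1) = ((5-1)/5)^10 = 1048576/9765625.
By linearity, E[#empty] = 5·1048576/9765625 = 1048576/1953125.
≈ 0.537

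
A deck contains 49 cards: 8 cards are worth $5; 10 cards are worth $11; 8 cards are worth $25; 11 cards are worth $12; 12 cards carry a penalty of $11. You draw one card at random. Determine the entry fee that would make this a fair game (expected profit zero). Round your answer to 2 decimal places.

E[payout] = (8/49)·5 + (10/49)·11 + (8/49)·25 + (11/49)·12 + (12/49)·(-11) = 50/7
Fair fee = E[payout] = 50/7 ≈ $7.14

$7.14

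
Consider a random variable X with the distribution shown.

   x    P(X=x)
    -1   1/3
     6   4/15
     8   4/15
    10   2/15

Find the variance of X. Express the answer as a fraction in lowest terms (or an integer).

E[X] = (1/3)·(-1) + (4/15)·6 + (4/15)·8 + (2/15)·10 = 71/15
E[X²] = (1/3)·1 + (4/15)·36 + (4/15)·64 + (2/15)·100 = 121/3
Var(X) = 121/3 − (71/15)² = 4034/225

4034/225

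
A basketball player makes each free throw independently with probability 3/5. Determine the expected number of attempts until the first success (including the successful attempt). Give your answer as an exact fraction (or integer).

5/3

For a geometric distribution, E[trials] = 1/p = 1/(3/5) = 5/3.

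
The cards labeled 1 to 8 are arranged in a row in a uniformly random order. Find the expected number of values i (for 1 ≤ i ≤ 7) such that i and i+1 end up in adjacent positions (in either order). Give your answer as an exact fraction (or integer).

7/4

For each i ∈ {1,…,7}, let Xᵢ = 1 if i and i+1 are adjacent. P(Xᵢ=1) = 2·(8−1)!/8! = 2/8.
By linearity, E[ΣXᵢ] = (7)·(2/8) = 7/4.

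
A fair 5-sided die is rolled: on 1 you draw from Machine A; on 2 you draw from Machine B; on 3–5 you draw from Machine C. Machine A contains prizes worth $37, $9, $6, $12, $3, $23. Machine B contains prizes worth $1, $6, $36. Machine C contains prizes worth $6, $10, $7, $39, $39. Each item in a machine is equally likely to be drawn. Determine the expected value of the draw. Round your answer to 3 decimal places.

E[X | Machine A] = (37 + 9 + 6 + 12 + 3 + 23)/6 = 15
E[X | Machine B] = (1 + 6 + 36)/3 = 43/3
E[X | Machine C] = (6 + 10 + 7 + 39 + 39)/5 = 101/5
E[X] = (1/5)·15 + (1/5)·43/3 + (3/5)·101/5 = 1349/75 ≈ 17.987

$17.987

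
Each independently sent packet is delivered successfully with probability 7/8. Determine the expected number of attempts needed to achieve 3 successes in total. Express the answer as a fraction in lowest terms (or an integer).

24/7

By linearity (sum of 3 independent geometric waits), E[trials] = 3/p = 3/(7/8) = 24/7.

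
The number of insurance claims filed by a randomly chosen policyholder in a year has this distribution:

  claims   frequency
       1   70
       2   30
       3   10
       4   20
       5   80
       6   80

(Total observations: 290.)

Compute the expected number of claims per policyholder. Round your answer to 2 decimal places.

Total = 290, so P(claims=1) = 70/290, etc.
E[X] = (7/29)·1 + (3/29)·2 + (1/29)·3 + (2/29)·4 + (8/29)·5 + (8/29)·6
     = 112/29 ≈ 3.86

3.86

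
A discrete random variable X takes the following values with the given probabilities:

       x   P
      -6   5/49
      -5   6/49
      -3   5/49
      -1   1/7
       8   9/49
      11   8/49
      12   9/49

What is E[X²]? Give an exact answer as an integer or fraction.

E[X²] = (5/49)·36 + (6/49)·25 + (5/49)·9 + (1/7)·1 + (9/49)·64 + (8/49)·121 + (9/49)·144
     = 3222/49

3222/49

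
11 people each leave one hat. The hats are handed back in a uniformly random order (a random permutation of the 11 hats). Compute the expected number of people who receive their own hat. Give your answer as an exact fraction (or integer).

Let Xᵢ = 1 if person i gets their own hat. For each i, P(Xᵢ=1) = 1/11.
By linearity of expectation, E[X₁+…+X_11] = 11·(1/11) = 1.

1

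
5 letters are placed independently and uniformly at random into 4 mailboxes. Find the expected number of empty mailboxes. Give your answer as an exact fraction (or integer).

Let Xⱼ=1 if mailbox j is empty. P(Xⱼ=1) = ((4-1)/4)^5 = 243/1024.
By linearity, E[#empty] = 4·243/1024 = 243/256.

243/256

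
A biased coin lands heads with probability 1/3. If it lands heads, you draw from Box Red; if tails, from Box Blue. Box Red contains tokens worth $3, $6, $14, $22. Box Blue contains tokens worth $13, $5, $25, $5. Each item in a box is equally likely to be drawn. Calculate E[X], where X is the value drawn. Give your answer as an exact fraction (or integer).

47/4 dollars

E[X | Box Red] = (3 + 6 + 14 + 22)/4 = 45/4
E[X | Box Blue] = (13 + 5 + 25 + 5)/4 = 12
E[X] = (1/3)·45/4 + (2/3)·12 = 47/4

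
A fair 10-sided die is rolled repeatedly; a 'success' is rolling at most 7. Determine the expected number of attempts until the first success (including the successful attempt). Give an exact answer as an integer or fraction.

10/7

For a geometric distribution, E[trials] = 1/p = 1/(7/10) = 10/7.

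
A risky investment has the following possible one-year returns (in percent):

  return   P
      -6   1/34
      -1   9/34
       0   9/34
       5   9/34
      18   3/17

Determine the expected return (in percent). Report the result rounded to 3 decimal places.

E[X] = (1/34)·(-6) + (9/34)·(-1) + (9/34)·0 + (9/34)·5 + (3/17)·18
     = 69/17 ≈ 4.059

4.059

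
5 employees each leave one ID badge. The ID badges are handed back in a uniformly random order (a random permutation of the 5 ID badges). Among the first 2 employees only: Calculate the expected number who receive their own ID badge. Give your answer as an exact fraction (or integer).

Let Xᵢ = 1 if person i gets their own ID badge. For each i, P(Xᵢ=1) = 1/5.
By linearity of expectation, E[X₁+…+X_2] = 2·(1/5) = 2/5.

2/5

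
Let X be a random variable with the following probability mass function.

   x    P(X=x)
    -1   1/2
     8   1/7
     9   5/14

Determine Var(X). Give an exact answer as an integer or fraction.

1161/49

E[X] = (1/2)·(-1) + (1/7)·8 + (5/14)·9 = 27/7
E[X²] = (1/2)·1 + (1/7)·64 + (5/14)·81 = 270/7
Var(X) = 270/7 − (27/7)² = 1161/49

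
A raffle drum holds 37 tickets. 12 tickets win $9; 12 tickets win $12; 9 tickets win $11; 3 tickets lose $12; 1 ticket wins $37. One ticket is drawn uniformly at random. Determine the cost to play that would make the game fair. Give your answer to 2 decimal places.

E[payout] = (12/37)·9 + (12/37)·12 + (9/37)·11 + (3/37)·(-12) + (1/37)·37 = 352/37
Fair fee = E[payout] = 352/37 ≈ $9.51

$9.51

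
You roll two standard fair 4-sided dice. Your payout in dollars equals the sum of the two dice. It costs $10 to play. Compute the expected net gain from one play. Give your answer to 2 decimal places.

Distribution of the sum of the two dice: 2 w.p. 1/16, 3 w.p. 1/8, 4 w.p. 3/16, 5 w.p. 1/4, 6 w.p. 3/16, 7 w.p. 1/8, …
E[payout] = (1/16)·2 + (1/8)·3 + (3/16)·4 + (1/4)·5 + (3/16)·6 + (1/8)·7 + (1/16)·8 = 5
Expected profit = 5 − 10 = -5 ≈ -$5.00

-$5.00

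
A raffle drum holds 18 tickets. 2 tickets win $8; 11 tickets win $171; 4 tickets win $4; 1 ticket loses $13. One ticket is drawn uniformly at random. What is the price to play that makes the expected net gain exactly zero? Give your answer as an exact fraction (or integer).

950/9 dollars

E[payout] = (2/18)·8 + (11/18)·171 + (4/18)·4 + (1/18)·(-13) = 950/9
Fair fee = E[payout] = 950/9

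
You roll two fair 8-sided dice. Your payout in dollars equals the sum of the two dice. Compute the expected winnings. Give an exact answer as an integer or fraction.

Distribution of the sum of the two dice: 2 w.p. 1/64, 3 w.p. 1/32, 4 w.p. 3/64, 5 w.p. 1/16, 6 w.p. 5/64, 7 w.p. 3/32, …
E[payout] = (1/64)·2 + (1/32)·3 + (3/64)·4 + (1/16)·5 + (5/64)·6 + (3/32)·7 + (7/64)·8 + (1/8)·9 + (7/64)·10 + (3/32)·11 + (5/64)·12 + (1/16)·13 + (3/64)·14 + (1/32)·15 + (1/64)·16 = 9

$9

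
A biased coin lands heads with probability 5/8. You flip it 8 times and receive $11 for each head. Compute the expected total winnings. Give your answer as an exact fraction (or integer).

E[#heads] = 8·5/8 = 5 (linearity over flips).
E[winnings] = 11·5 = 55.

$55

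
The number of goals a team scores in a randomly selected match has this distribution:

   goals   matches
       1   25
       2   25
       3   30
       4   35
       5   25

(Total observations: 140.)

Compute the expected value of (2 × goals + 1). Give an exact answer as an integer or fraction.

Total = 140, so P(goals=1) = 25/140, etc.
E[2x+1] = (5/28)·3 + (5/28)·5 + (3/14)·7 + (1/4)·9 + (5/28)·11
     = 50/7

50/7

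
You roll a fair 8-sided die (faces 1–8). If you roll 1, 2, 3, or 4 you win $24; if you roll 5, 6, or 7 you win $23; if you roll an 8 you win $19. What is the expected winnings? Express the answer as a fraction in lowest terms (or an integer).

E[payout] = (1/8)·19 + (3/8)·23 + (1/2)·24 = 23

$23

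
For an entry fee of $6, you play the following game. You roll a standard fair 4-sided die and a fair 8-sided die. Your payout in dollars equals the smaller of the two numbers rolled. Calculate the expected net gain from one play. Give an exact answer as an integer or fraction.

Distribution of the smaller of the two numbers rolled: 1 w.p. 11/32, 2 w.p. 9/32, 3 w.p. 7/32, 4 w.p. 5/32
E[payout] = (11/32)·1 + (9/32)·2 + (7/32)·3 + (5/32)·4 = 35/16
Expected profit = 35/16 − 6 = -61/16

-61/16 dollars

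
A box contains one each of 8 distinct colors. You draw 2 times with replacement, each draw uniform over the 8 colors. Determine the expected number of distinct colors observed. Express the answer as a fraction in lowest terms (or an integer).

15/8

Let Xⱼ=1 if type j appears at least once. P(Xⱼ=1) = 1 − ((8−1)/8)^2 = 15/64.
E[#distinct] = 8·15/64 = 15/8.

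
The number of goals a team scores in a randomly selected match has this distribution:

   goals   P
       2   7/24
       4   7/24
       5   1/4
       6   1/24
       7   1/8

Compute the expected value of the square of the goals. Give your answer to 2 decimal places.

E[X²] = (7/24)·4 + (7/24)·16 + (1/4)·25 + (1/24)·36 + (1/8)·49
     = 473/24 ≈ 19.71

19.71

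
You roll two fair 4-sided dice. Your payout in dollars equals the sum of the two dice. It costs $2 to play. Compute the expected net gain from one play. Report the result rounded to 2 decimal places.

$3.00

Distribution of the sum of the two dice: 2 w.p. 1/16, 3 w.p. 1/8, 4 w.p. 3/16, 5 w.p. 1/4, 6 w.p. 3/16, 7 w.p. 1/8, …
E[payout] = (1/16)·2 + (1/8)·3 + (3/16)·4 + (1/4)·5 + (3/16)·6 + (1/8)·7 + (1/16)·8 = 5
Expected profit = 5 − 2 = 3 ≈ $3.00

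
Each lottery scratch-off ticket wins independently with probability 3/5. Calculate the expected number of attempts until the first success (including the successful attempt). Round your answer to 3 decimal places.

For a geometric distribution, E[trials] = 1/p = 1/(3/5) = 5/3.
≈ 1.667

1.667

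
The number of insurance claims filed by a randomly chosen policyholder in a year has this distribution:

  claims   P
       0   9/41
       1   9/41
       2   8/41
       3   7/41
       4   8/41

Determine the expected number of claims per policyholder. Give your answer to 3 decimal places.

E[X] = (9/41)·0 + (9/41)·1 + (8/41)·2 + (7/41)·3 + (8/41)·4
     = 78/41 ≈ 1.902

1.902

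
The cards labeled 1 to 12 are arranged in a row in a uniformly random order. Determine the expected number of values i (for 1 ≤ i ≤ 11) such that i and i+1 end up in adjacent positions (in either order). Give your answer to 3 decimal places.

1.833

For each i ∈ {1,…,11}, let Xᵢ = 1 if i and i+1 are adjacent. P(Xᵢ=1) = 2·(12−1)!/12! = 2/12.
By linearity, E[ΣXᵢ] = (11)·(2/12) = 11/6.
≈ 1.833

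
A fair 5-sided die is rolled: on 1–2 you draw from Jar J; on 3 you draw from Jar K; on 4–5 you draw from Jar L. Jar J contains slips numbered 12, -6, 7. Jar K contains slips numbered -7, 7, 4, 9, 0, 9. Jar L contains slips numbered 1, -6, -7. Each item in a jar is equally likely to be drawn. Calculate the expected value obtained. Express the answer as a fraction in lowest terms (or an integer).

13/15

E[X | Jar J] = (12 − 6 + 7)/3 = 13/3
E[X | Jar K] = (-7 + 7 + 4 + 9 + 0 + 9)/6 = 11/3
E[X | Jar L] = (1 − 6 − 7)/3 = -4
E[X] = (2/5)·13/3 + (1/5)·11/3 + (2/5)·(-4) = 13/15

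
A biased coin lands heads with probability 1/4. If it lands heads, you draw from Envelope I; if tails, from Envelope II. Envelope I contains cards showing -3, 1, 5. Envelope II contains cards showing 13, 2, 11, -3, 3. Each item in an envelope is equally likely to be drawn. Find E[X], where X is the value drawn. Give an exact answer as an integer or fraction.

83/20

E[X | Envelope I] = (-3 + 1 + 5)/3 = 1
E[X | Envelope II] = (13 + 2 + 11 − 3 + 3)/5 = 26/5
E[X] = (1/4)·1 + (3/4)·26/5 = 83/20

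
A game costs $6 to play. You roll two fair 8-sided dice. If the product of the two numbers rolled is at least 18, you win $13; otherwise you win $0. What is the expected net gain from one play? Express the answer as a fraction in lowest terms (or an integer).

3/32 dollars

E[payout] = (17/32)·0 + (15/32)·13 = 195/32
Expected profit = 195/32 − 6 = 3/32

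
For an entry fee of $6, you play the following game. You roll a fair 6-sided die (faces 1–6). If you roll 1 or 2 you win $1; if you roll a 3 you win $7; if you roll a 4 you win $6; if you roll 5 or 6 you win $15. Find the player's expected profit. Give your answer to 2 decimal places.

E[payout] = (1/3)·1 + (1/6)·6 + (1/6)·7 + (1/3)·15 = 15/2
Expected profit = 15/2 − 6 = 3/2 ≈ $1.50

$1.50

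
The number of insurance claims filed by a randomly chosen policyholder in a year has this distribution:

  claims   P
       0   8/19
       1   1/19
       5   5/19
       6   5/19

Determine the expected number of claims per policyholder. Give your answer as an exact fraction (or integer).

56/19

E[X] = (8/19)·0 + (1/19)·1 + (5/19)·5 + (5/19)·6
     = 56/19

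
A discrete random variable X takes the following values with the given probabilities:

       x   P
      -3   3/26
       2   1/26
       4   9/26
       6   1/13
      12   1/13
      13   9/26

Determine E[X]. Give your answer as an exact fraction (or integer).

7

E[X] = (3/26)·(-3) + (1/26)·2 + (9/26)·4 + (1/13)·6 + (1/13)·12 + (9/26)·13
     = 7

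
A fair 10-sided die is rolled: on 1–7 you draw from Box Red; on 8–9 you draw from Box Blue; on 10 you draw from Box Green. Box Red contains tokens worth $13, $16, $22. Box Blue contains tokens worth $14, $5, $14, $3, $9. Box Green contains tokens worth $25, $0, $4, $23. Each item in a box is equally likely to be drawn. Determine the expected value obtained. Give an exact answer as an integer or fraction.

$15

E[X | Box Red] = (13 + 16 + 22)/3 = 17
E[X | Box Blue] = (14 + 5 + 14 + 3 + 9)/5 = 9
E[X | Box Green] = (25 + 0 + 4 + 23)/4 = 13
E[X] = (7/10)·17 + (1/5)·9 + (1/10)·13 = 15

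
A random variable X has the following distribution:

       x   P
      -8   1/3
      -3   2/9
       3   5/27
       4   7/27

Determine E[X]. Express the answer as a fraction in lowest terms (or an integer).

-47/27

E[X] = (1/3)·(-8) + (2/9)·(-3) + (5/27)·3 + (7/27)·4
     = -47/27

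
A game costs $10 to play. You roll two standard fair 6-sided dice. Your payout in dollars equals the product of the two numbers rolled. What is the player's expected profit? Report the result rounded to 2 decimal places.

Distribution of the product of the two numbers rolled: 1 w.p. 1/36, 2 w.p. 1/18, 3 w.p. 1/18, 4 w.p. 1/12, 5 w.p. 1/18, 6 w.p. 1/9, …
E[payout] = (1/36)·1 + (1/18)·2 + (1/18)·3 + (1/12)·4 + (1/18)·5 + (1/9)·6 + (1/18)·8 + (1/36)·9 + (1/18)·10 + (1/9)·12 + (1/18)·15 + (1/36)·16 + (1/18)·18 + (1/18)·20 + (1/18)·24 + (1/36)·25 + (1/18)·30 + (1/36)·36 = 49/4
Expected profit = 49/4 − 10 = 9/4 ≈ $2.25

$2.25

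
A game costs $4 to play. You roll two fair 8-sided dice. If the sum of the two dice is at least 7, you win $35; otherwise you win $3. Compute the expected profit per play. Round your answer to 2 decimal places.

E[payout] = (15/64)·3 + (49/64)·35 = 55/2
Expected profit = 55/2 − 4 = 47/2 ≈ $23.50

$23.50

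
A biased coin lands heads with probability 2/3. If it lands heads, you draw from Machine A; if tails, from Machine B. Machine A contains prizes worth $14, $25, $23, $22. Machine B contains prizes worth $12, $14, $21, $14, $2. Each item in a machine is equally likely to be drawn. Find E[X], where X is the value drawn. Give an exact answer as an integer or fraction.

E[X | Machine A] = (14 + 25 + 23 + 22)/4 = 21
E[X | Machine B] = (12 + 14 + 21 + 14 + 2)/5 = 63/5
E[X] = (2/3)·21 + (1/3)·63/5 = 91/5

91/5 dollars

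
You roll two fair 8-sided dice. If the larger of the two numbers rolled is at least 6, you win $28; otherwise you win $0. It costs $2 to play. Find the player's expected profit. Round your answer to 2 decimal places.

E[payout] = (25/64)·0 + (39/64)·28 = 273/16
Expected profit = 273/16 − 2 = 241/16 ≈ $15.06

$15.06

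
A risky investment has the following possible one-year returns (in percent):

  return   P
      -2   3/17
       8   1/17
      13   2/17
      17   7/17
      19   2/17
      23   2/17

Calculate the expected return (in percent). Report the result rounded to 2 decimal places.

13.59

E[X] = (3/17)·(-2) + (1/17)·8 + (2/17)·13 + (7/17)·17 + (2/17)·19 + (2/17)·23
     = 231/17 ≈ 13.59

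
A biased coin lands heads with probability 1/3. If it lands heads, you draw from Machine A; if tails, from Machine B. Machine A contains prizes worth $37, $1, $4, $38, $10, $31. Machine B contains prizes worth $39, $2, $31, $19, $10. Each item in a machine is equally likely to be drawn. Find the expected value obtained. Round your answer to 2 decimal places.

E[X | Machine A] = (37 + 1 + 4 + 38 + 10 + 31)/6 = 121/6
E[X | Machine B] = (39 + 2 + 31 + 19 + 10)/5 = 101/5
E[X] = (1/3)·121/6 + (2/3)·101/5 = 1817/90 ≈ 20.19

$20.19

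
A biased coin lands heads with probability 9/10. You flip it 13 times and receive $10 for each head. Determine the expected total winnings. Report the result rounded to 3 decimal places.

$117.000

E[#heads] = 13·9/10 = 117/10 (linearity over flips).
E[winnings] = 10·117/10 = 117.
≈ 117.000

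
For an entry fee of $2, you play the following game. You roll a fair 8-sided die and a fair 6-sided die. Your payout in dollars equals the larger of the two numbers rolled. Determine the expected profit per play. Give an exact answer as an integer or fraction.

155/48 dollars

Distribution of the larger of the two numbers rolled: 1 w.p. 1/48, 2 w.p. 1/16, 3 w.p. 5/48, 4 w.p. 7/48, 5 w.p. 3/16, 6 w.p. 11/48, …
E[payout] = (1/48)·1 + (1/16)·2 + (5/48)·3 + (7/48)·4 + (3/16)·5 + (11/48)·6 + (1/8)·7 + (1/8)·8 = 251/48
Expected profit = 251/48 − 2 = 155/48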